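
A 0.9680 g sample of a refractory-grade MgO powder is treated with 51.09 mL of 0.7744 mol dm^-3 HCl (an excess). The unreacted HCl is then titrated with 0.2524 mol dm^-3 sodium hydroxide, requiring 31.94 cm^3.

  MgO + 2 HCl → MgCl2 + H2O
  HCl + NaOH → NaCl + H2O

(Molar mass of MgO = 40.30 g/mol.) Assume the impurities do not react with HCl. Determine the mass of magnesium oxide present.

n(HCl) added = 0.05109 × 0.7744 = 0.03956 mol
n(NaOH) used in back-titration = 0.03194 × 0.2524 = 8.062 × 10^-3 mol
n(HCl) left over = 8.062 × 10^-3 mol (1:1 ratio)
n(HCl) consumed by analyte = 0.03956 − 8.062 × 10^-3 = 0.03150 mol
From the 1:2 ratio, n(MgO) = 1/2 × 0.03150 = 0.01575 mol
mass of MgO = 0.01575 × 40.30 = 0.6348 g

0.6348 g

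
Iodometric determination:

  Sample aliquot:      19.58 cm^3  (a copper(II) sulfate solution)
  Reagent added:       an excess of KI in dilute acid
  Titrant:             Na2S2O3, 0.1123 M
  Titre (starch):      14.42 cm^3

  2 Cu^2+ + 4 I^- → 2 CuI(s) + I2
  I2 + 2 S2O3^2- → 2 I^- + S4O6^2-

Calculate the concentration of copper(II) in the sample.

n(S2O3^2-) = 0.01442 × 0.1123 = 1.619 × 10^-3 mol
n(I2) = n(S2O3^2-)/2 = 8.097 × 10^-4 mol
From the 2:1 ratio, n(Cu2+) in the aliquot = 2/1 × 8.097 × 10^-4 = 1.619 × 10^-3 mol
[Cu2+] = 1.619 × 10^-3 / 0.01958 = 0.08271 mol/L

0.08271 M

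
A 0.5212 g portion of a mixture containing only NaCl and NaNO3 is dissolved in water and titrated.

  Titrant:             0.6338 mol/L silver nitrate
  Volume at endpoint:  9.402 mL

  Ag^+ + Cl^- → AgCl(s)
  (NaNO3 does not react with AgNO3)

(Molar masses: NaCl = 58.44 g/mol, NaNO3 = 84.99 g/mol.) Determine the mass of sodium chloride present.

0.3482 g

n(AgNO3) = 0.009402 × 0.6338 = 5.959 × 10^-3 mol
Let x = n(NaCl), y = n(NaNO3).
Titrant: 1x = 5.959 × 10^-3;  mass: 58.44x + 84.99y = 0.5212
Solving, x = 5.959 × 10^-3 mol, y = 2.035 × 10^-3 mol
mass of NaCl = 5.959 × 10^-3 × 58.44 = 0.3482 g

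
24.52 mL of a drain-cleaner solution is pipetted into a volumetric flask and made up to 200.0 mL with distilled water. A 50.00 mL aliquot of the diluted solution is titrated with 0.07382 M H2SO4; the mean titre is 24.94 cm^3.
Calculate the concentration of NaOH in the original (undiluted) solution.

0.6007 M

2 NaOH + H2SO4 → Na2SO4 + 2 H2O
n(H2SO4) = 0.02494 × 0.07382 = 1.841 × 10^-3 mol
From the 2:1 ratio, n(NaOH) in the aliquot = 2/1 × 1.841 × 10^-3 = 3.682 × 10^-3 mol
[NaOH]_dilute = 3.682 × 10^-3 / 0.05000 = 0.07364 mol/L
Dilution factor = 200.0 / 24.52 = 8.157
[NaOH]_stock = 0.07364 × 8.157 = 0.6007 mol/L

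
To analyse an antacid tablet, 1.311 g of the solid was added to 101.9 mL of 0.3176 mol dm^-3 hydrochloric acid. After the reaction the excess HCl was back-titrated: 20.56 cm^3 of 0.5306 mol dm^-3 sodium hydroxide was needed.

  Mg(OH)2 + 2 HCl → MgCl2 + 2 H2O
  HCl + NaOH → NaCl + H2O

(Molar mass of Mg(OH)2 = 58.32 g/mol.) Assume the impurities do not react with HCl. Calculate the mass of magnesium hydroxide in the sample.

0.6256 g

n(HCl) added = 0.1019 × 0.3176 = 0.03236 mol
n(NaOH) used in back-titration = 0.02056 × 0.5306 = 0.01091 mol
n(HCl) left over = 0.01091 mol (1:1 ratio)
n(HCl) consumed by analyte = 0.03236 − 0.01091 = 0.02145 mol
From the 1:2 ratio, n(Mg(OH)2) = 1/2 × 0.02145 = 0.01073 mol
mass of Mg(OH)2 = 0.01073 × 58.32 = 0.6256 g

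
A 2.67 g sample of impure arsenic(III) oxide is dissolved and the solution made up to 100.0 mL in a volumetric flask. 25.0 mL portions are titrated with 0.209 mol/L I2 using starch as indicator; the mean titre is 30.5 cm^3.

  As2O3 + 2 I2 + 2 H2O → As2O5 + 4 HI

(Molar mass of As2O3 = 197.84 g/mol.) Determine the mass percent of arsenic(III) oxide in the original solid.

n(I2) per titration = 0.0305 × 0.209 = 6.37 × 10^-3 mol
From the 1:2 ratio, n(As2O3) in each aliquot = 1/2 × 6.37 × 10^-3 = 3.19 × 10^-3 mol
n(As2O3) in the whole flask = 3.19 × 10^-3 × 100.0/25.0 = 0.0127 mol
mass of As2O3 = 0.0127 × 197.84 = 2.52 g
% As2O3 = 2.52 / 2.67 × 100 = 94.5 %

94.5 %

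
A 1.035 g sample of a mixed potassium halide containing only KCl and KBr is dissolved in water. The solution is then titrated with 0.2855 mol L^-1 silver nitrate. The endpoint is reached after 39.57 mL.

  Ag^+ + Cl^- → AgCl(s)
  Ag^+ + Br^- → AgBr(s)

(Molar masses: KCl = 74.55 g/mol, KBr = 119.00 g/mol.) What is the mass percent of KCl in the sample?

n(AgNO3) = 0.03957 × 0.2855 = 0.01130 mol
Let x = n(KCl), y = n(KBr).
Titrant: 1x + 1y = 0.01130;  mass: 74.55x + 119.00y = 1.035
Solving, x = 6.960 × 10^-3 mol, y = 4.337 × 10^-3 mol
mass of KCl = 6.960 × 10^-3 × 74.55 = 0.5189 g
% KCl = 0.5189 / 1.035 × 100 = 50.13 %

50.13 %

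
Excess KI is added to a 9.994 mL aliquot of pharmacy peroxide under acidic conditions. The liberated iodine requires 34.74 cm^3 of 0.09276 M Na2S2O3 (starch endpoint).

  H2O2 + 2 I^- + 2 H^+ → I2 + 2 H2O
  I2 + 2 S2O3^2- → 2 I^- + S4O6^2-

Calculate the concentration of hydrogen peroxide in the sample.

n(S2O3^2-) = 0.03474 × 0.09276 = 3.222 × 10^-3 mol
n(I2) = n(S2O3^2-)/2 = 1.611 × 10^-3 mol
n(H2O2) in the aliquot = 1.611 × 10^-3 mol (1:1 ratio)
[H2O2] = 1.611 × 10^-3 / 0.009994 = 0.1612 mol/L

0.1612 M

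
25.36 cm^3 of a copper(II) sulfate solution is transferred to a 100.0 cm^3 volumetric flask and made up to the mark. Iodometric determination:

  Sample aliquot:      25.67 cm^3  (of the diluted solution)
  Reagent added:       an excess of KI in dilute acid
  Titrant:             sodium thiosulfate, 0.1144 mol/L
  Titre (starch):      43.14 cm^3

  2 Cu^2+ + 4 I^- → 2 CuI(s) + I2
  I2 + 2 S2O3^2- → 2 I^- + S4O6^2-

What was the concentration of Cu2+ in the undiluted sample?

n(S2O3^2-) = 0.04314 × 0.1144 = 4.935 × 10^-3 mol
n(I2) = n(S2O3^2-)/2 = 2.468 × 10^-3 mol
From the 2:1 ratio, n(Cu2+) in the aliquot = 2/1 × 2.468 × 10^-3 = 4.935 × 10^-3 mol
[Cu2+]_dilute = 4.935 × 10^-3 / 0.02567 = 0.1923 mol/L
[Cu2+]_original = 0.1923 × 100.0/25.36 = 0.7581 mol/L

0.7581 mol/L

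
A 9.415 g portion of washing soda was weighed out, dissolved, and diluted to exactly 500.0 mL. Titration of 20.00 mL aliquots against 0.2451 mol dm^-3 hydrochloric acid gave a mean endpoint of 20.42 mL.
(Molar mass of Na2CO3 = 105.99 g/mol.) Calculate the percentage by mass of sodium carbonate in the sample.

70.43 %

Na2CO3 + 2 HCl → 2 NaCl + H2O + CO2
n(HCl) per titration = 0.02042 × 0.2451 = 5.005 × 10^-3 mol
From the 1:2 ratio, n(Na2CO3) in each aliquot = 1/2 × 5.005 × 10^-3 = 2.502 × 10^-3 mol
n(Na2CO3) in the whole flask = 2.502 × 10^-3 × 500.0/20.00 = 0.06256 mol
mass of Na2CO3 = 0.06256 × 105.99 = 6.631 g
% Na2CO3 = 6.631 / 9.415 × 100 = 70.43 %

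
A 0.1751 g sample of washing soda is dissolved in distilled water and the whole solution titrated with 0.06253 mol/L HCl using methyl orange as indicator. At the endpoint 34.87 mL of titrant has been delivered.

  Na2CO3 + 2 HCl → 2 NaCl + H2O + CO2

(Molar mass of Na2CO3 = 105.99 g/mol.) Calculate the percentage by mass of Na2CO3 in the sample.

65.99 %

n(HCl) = 0.03487 L × 0.06253 mol/L = 2.180 × 10^-3 mol
From the 1:2 ratio, n(Na2CO3) = 1/2 × 2.180 × 10^-3 = 1.090 × 10^-3 mol
mass of Na2CO3 = 1.090 × 10^-3 × 105.99 g/mol = 0.1156 g
% Na2CO3 = 0.1156 / 0.1751 × 100 = 65.99 %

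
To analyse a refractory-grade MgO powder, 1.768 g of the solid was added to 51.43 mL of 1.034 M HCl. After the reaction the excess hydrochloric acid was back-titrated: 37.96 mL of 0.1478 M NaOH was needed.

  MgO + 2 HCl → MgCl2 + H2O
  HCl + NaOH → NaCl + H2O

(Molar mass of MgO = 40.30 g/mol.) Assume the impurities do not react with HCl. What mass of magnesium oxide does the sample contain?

n(HCl) added = 0.05143 × 1.034 = 0.05318 mol
n(NaOH) used in back-titration = 0.03796 × 0.1478 = 5.610 × 10^-3 mol
n(HCl) left over = 5.610 × 10^-3 mol (1:1 ratio)
n(HCl) consumed by analyte = 0.05318 − 5.610 × 10^-3 = 0.04757 mol
From the 1:2 ratio, n(MgO) = 1/2 × 0.04757 = 0.02378 mol
mass of MgO = 0.02378 × 40.30 = 0.9585 g

0.9585 g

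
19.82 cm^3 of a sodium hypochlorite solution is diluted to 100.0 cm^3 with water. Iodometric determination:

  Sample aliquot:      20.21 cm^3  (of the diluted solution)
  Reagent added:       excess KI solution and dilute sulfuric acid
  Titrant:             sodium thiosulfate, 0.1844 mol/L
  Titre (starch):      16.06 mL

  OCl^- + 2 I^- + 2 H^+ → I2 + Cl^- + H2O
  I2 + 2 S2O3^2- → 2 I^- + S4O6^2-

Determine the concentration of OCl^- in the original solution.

n(S2O3^2-) = 0.01606 × 0.1844 = 2.961 × 10^-3 mol
n(I2) = n(S2O3^2-)/2 = 1.481 × 10^-3 mol
n(OCl^-) in the aliquot = 1.481 × 10^-3 mol (1:1 ratio)
[OCl^-]_dilute = 1.481 × 10^-3 / 0.02021 = 0.07327 mol/L
[OCl^-]_original = 0.07327 × 100.0/19.82 = 0.3697 mol/L

0.3697 mol/L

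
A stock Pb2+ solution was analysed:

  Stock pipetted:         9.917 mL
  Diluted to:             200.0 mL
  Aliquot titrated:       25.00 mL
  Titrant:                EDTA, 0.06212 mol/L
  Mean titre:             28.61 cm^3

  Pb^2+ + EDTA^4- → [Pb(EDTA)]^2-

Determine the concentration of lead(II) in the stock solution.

1.434 mol/L

n(EDTA) = 0.02861 × 0.06212 = 1.777 × 10^-3 mol
n(Pb2+) in the aliquot = 1.777 × 10^-3 mol (1:1 ratio)
[Pb2+]_dilute = 1.777 × 10^-3 / 0.02500 = 0.07109 mol/L
Dilution factor = 200.0 / 9.917 = 20.17
[Pb2+]_stock = 0.07109 × 20.17 = 1.434 mol/L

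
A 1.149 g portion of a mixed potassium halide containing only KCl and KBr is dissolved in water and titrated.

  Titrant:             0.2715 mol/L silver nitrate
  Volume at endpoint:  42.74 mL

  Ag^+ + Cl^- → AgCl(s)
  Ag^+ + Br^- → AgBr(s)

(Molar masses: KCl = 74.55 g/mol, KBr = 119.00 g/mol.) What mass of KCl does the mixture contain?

0.3889 g

n(AgNO3) = 0.04274 × 0.2715 = 0.01160 mol
Let x = n(KCl), y = n(KBr).
Titrant: 1x + 1y = 0.01160;  mass: 74.55x + 119.00y = 1.149
Solving, x = 5.216 × 10^-3 mol, y = 6.388 × 10^-3 mol
mass of KCl = 5.216 × 10^-3 × 74.55 = 0.3889 g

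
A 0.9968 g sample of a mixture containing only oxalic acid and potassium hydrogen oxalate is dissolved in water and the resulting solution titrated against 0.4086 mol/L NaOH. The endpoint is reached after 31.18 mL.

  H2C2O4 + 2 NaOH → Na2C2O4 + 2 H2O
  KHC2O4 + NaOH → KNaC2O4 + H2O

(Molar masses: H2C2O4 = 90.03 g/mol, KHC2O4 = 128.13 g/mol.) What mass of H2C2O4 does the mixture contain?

0.3442 g

n(NaOH) = 0.03118 × 0.4086 = 0.01274 mol
Let x = n(H2C2O4), y = n(KHC2O4).
Titrant: 2x + 1y = 0.01274;  mass: 90.03x + 128.13y = 0.9968
Solving, x = 3.824 × 10^-3 mol, y = 5.093 × 10^-3 mol
mass of H2C2O4 = 3.824 × 10^-3 × 90.03 = 0.3442 g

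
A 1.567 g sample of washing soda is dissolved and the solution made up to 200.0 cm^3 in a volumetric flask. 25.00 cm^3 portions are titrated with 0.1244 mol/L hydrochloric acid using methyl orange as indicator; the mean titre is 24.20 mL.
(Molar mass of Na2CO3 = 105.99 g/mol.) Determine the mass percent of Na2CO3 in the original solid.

Na2CO3 + 2 HCl → 2 NaCl + H2O + CO2
n(HCl) per titration = 0.02420 × 0.1244 = 3.010 × 10^-3 mol
From the 1:2 ratio, n(Na2CO3) in each aliquot = 1/2 × 3.010 × 10^-3 = 1.505 × 10^-3 mol
n(Na2CO3) in the whole flask = 1.505 × 10^-3 × 200.0/25.00 = 0.01204 mol
mass of Na2CO3 = 0.01204 × 105.99 = 1.276 g
% Na2CO3 = 1.276 / 1.567 × 100 = 81.45 %

81.45 %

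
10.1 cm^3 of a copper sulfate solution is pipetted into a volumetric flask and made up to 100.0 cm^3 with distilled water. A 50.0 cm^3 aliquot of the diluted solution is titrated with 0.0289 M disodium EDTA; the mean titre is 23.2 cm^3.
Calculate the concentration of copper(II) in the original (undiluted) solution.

Cu^2+ + EDTA^4- → [Cu(EDTA)]^2-
n(EDTA) = 0.0232 × 0.0289 = 6.70 × 10^-4 mol
n(Cu2+) in the aliquot = 6.70 × 10^-4 mol (1:1 ratio)
[Cu2+]_dilute = 6.70 × 10^-4 / 0.0500 = 0.0134 mol/L
Dilution factor = 100.0 / 10.1 = 9.901
[Cu2+]_stock = 0.0134 × 9.901 = 0.133 mol/L

0.133 M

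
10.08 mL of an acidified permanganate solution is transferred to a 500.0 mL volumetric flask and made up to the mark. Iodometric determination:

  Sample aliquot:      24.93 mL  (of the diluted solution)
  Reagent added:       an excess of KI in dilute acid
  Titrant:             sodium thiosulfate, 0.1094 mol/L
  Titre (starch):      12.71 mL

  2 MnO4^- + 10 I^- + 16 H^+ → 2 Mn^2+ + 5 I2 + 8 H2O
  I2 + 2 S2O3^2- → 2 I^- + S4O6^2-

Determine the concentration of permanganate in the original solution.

n(S2O3^2-) = 0.01271 × 0.1094 = 1.390 × 10^-3 mol
n(I2) = n(S2O3^2-)/2 = 6.952 × 10^-4 mol
From the 2:5 ratio, n(MnO4^-) in the aliquot = 2/5 × 6.952 × 10^-4 = 2.781 × 10^-4 mol
[MnO4^-]_dilute = 2.781 × 10^-4 / 0.02493 = 0.01116 mol/L
[MnO4^-]_original = 0.01116 × 500.0/10.08 = 0.5533 mol/L

0.5533 mol/L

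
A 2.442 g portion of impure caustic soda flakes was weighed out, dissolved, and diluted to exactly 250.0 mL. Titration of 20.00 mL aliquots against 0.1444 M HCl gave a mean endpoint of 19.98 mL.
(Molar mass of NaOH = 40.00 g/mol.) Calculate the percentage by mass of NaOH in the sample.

59.07 %

NaOH + HCl → NaCl + H2O
n(HCl) per titration = 0.01998 × 0.1444 = 2.885 × 10^-3 mol
n(NaOH) in each aliquot = 2.885 × 10^-3 mol (1:1 ratio)
n(NaOH) in the whole flask = 2.885 × 10^-3 × 250.0/20.00 = 0.03606 mol
mass of NaOH = 0.03606 × 40.00 = 1.443 g
% NaOH = 1.443 / 2.442 × 100 = 59.07 %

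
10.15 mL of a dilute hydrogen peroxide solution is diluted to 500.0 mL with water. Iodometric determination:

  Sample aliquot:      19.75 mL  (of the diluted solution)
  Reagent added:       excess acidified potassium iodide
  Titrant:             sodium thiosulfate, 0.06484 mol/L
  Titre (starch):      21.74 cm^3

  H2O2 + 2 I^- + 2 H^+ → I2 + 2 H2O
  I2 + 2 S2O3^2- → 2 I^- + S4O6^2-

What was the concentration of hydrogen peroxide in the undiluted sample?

n(S2O3^2-) = 0.02174 × 0.06484 = 1.410 × 10^-3 mol
n(I2) = n(S2O3^2-)/2 = 7.048 × 10^-4 mol
n(H2O2) in the aliquot = 7.048 × 10^-4 mol (1:1 ratio)
[H2O2]_dilute = 7.048 × 10^-4 / 0.01975 = 0.03569 mol/L
[H2O2]_original = 0.03569 × 500.0/10.15 = 1.758 mol/L

1.758 mol/L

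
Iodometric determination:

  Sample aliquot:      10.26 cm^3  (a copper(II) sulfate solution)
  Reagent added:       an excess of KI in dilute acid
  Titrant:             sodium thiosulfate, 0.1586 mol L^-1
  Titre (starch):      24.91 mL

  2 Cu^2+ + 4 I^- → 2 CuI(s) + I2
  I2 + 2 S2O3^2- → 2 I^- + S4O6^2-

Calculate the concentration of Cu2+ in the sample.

0.3851 mol/L

n(S2O3^2-) = 0.02491 × 0.1586 = 3.951 × 10^-3 mol
n(I2) = n(S2O3^2-)/2 = 1.975 × 10^-3 mol
From the 2:1 ratio, n(Cu2+) in the aliquot = 2/1 × 1.975 × 10^-3 = 3.951 × 10^-3 mol
[Cu2+] = 3.951 × 10^-3 / 0.01026 = 0.3851 mol/L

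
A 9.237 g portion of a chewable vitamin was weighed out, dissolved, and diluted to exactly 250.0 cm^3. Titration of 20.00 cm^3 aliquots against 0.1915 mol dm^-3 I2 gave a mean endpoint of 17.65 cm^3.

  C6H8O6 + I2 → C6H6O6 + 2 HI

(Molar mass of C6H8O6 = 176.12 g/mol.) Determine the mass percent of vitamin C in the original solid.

80.56 %

n(I2) per titration = 0.01765 × 0.1915 = 3.380 × 10^-3 mol
n(C6H8O6) in each aliquot = 3.380 × 10^-3 mol (1:1 ratio)
n(C6H8O6) in the whole flask = 3.380 × 10^-3 × 250.0/20.00 = 0.04225 mol
mass of C6H8O6 = 0.04225 × 176.12 = 7.441 g
% C6H8O6 = 7.441 / 9.237 × 100 = 80.56 %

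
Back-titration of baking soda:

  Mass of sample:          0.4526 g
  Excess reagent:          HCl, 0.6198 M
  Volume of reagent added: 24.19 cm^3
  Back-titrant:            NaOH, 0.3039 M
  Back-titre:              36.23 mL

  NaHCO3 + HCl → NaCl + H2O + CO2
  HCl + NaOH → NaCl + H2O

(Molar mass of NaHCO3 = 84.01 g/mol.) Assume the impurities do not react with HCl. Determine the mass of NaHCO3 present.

0.3346 g

n(HCl) added = 0.02419 × 0.6198 = 0.01499 mol
n(NaOH) used in back-titration = 0.03623 × 0.3039 = 0.01101 mol
n(HCl) left over = 0.01101 mol (1:1 ratio)
n(HCl) consumed by analyte = 0.01499 − 0.01101 = 3.983 × 10^-3 mol
n(NaHCO3) = 3.983 × 10^-3 mol (1:1 ratio)
mass of NaHCO3 = 3.983 × 10^-3 × 84.01 = 0.3346 g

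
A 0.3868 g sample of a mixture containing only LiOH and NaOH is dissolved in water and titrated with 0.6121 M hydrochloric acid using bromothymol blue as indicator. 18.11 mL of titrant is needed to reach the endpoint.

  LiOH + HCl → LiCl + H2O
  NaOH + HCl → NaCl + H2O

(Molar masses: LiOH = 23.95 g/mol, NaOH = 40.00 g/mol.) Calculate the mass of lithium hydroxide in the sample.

0.08447 g

n(HCl) = 0.01811 × 0.6121 = 0.01109 mol
Let x = n(LiOH), y = n(NaOH).
Titrant: 1x + 1y = 0.01109;  mass: 23.95x + 40.00y = 0.3868
Solving, x = 3.527 × 10^-3 mol, y = 7.558 × 10^-3 mol
mass of LiOH = 3.527 × 10^-3 × 23.95 = 0.08447 g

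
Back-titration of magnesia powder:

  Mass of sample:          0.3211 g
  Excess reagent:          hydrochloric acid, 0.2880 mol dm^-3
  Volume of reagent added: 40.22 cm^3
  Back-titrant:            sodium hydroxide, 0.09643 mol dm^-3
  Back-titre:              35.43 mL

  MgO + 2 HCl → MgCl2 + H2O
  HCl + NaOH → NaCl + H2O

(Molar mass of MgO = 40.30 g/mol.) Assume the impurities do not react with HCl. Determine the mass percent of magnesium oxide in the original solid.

n(HCl) added = 0.04022 × 0.2880 = 0.01158 mol
n(NaOH) used in back-titration = 0.03543 × 0.09643 = 3.417 × 10^-3 mol
n(HCl) left over = 3.417 × 10^-3 mol (1:1 ratio)
n(HCl) consumed by analyte = 0.01158 − 3.417 × 10^-3 = 8.167 × 10^-3 mol
From the 1:2 ratio, n(MgO) = 1/2 × 8.167 × 10^-3 = 4.083 × 10^-3 mol
mass of MgO = 4.083 × 10^-3 × 40.30 = 0.1646 g
% MgO = 0.1646 / 0.3211 × 100 = 51.25 %

51.25 %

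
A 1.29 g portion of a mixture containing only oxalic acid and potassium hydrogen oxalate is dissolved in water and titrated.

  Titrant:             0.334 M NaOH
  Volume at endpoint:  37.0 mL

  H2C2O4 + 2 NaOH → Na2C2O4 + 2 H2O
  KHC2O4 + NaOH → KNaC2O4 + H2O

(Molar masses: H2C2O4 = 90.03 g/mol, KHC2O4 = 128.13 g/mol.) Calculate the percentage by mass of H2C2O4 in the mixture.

12.3 %

n(NaOH) = 0.0370 × 0.334 = 0.0124 mol
Let x = n(H2C2O4), y = n(KHC2O4).
Titrant: 2x + 1y = 0.0124;  mass: 90.03x + 128.13y = 1.29
Solving, x = 1.77 × 10^-3 mol, y = 8.83 × 10^-3 mol
mass of H2C2O4 = 1.77 × 10^-3 × 90.03 = 0.159 g
% H2C2O4 = 0.159 / 1.29 × 100 = 12.3 %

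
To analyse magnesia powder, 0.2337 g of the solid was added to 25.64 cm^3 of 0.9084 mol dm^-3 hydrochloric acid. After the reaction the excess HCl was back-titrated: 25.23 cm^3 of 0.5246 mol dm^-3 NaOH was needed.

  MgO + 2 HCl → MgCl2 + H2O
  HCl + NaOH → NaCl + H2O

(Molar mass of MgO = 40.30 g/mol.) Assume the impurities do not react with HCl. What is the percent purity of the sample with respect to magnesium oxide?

86.70 %

n(HCl) added = 0.02564 × 0.9084 = 0.02329 mol
n(NaOH) used in back-titration = 0.02523 × 0.5246 = 0.01324 mol
n(HCl) left over = 0.01324 mol (1:1 ratio)
n(HCl) consumed by analyte = 0.02329 − 0.01324 = 0.01006 mol
From the 1:2 ratio, n(MgO) = 1/2 × 0.01006 = 5.028 × 10^-3 mol
mass of MgO = 5.028 × 10^-3 × 40.30 = 0.2026 g
% MgO = 0.2026 / 0.2337 × 100 = 86.70 %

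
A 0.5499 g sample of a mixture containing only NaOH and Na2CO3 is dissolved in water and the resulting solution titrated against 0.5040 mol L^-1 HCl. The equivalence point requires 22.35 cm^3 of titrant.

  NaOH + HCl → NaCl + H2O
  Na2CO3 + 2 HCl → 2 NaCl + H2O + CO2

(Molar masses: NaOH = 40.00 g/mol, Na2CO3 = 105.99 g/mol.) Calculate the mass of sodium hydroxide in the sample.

n(HCl) = 0.02235 × 0.5040 = 0.01126 mol
Let x = n(NaOH), y = n(Na2CO3).
Titrant: 1x + 2y = 0.01126;  mass: 40.00x + 105.99y = 0.5499
Solving, x = 3.621 × 10^-3 mol, y = 3.822 × 10^-3 mol
mass of NaOH = 3.621 × 10^-3 × 40.00 = 0.1448 g

0.1448 g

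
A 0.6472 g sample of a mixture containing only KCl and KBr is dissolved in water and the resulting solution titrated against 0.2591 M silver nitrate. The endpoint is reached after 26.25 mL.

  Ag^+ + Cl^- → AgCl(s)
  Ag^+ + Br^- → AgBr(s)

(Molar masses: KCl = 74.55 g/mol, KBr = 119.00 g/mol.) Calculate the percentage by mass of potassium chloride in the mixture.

n(AgNO3) = 0.02625 × 0.2591 = 6.801 × 10^-3 mol
Let x = n(KCl), y = n(KBr).
Titrant: 1x + 1y = 6.801 × 10^-3;  mass: 74.55x + 119.00y = 0.6472
Solving, x = 3.648 × 10^-3 mol, y = 3.153 × 10^-3 mol
mass of KCl = 3.648 × 10^-3 × 74.55 = 0.2720 g
% KCl = 0.2720 / 0.6472 × 100 = 42.02 %

42.02 %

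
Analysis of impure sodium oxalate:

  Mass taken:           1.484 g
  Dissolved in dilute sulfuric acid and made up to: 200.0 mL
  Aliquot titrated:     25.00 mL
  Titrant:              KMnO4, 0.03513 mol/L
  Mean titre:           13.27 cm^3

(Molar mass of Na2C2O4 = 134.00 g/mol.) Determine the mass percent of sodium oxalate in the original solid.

84.19 %

2 MnO4^- + 5 C2O4^2- + 16 H^+ → 2 Mn^2+ + 10 CO2 + 8 H2O
n(KMnO4) per titration = 0.01327 × 0.03513 = 4.662 × 10^-4 mol
From the 5:2 ratio, n(Na2C2O4) in each aliquot = 5/2 × 4.662 × 10^-4 = 1.165 × 10^-3 mol
n(Na2C2O4) in the whole flask = 1.165 × 10^-3 × 200.0/25.00 = 9.324 × 10^-3 mol
mass of Na2C2O4 = 9.324 × 10^-3 × 134.00 = 1.249 g
% Na2C2O4 = 1.249 / 1.484 × 100 = 84.19 %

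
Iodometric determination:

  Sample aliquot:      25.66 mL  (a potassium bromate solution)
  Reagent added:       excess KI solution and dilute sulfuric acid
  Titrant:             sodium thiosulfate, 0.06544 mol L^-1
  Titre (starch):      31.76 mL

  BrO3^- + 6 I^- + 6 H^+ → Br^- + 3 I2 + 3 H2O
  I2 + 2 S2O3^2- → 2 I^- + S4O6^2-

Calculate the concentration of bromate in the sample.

0.01350 mol/L

n(S2O3^2-) = 0.03176 × 0.06544 = 2.078 × 10^-3 mol
n(I2) = n(S2O3^2-)/2 = 1.039 × 10^-3 mol
From the 1:3 ratio, n(BrO3^-) in the aliquot = 1/3 × 1.039 × 10^-3 = 3.464 × 10^-4 mol
[BrO3^-] = 3.464 × 10^-4 / 0.02566 = 0.01350 mol/L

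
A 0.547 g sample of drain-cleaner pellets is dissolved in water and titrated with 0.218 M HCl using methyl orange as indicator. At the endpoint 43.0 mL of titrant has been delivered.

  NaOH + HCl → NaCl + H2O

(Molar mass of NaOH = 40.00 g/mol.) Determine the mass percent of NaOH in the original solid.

n(HCl) = 0.0430 L × 0.218 mol/L = 9.37 × 10^-3 mol
n(NaOH) = 9.37 × 10^-3 mol (1:1 ratio)
mass of NaOH = 9.37 × 10^-3 × 40.00 g/mol = 0.375 g
% NaOH = 0.375 / 0.547 × 100 = 68.5 %

68.5 %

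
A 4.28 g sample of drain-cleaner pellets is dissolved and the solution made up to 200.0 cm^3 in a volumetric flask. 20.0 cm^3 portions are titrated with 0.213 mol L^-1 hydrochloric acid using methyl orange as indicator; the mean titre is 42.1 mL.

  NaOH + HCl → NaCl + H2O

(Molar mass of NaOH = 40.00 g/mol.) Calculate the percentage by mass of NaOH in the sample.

83.8 %

n(HCl) per titration = 0.0421 × 0.213 = 8.97 × 10^-3 mol
n(NaOH) in each aliquot = 8.97 × 10^-3 mol (1:1 ratio)
n(NaOH) in the whole flask = 8.97 × 10^-3 × 200.0/20.0 = 0.0897 mol
mass of NaOH = 0.0897 × 40.00 = 3.59 g
% NaOH = 3.59 / 4.28 × 100 = 83.8 %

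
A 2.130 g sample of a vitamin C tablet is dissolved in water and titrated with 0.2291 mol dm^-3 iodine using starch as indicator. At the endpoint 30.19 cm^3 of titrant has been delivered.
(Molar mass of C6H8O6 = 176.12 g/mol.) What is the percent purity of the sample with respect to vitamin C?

57.19 %

C6H8O6 + I2 → C6H6O6 + 2 HI
n(I2) = 0.03019 L × 0.2291 mol/L = 6.917 × 10^-3 mol
n(C6H8O6) = 6.917 × 10^-3 mol (1:1 ratio)
mass of C6H8O6 = 6.917 × 10^-3 × 176.12 g/mol = 1.218 g
% C6H8O6 = 1.218 / 2.130 × 100 = 57.19 %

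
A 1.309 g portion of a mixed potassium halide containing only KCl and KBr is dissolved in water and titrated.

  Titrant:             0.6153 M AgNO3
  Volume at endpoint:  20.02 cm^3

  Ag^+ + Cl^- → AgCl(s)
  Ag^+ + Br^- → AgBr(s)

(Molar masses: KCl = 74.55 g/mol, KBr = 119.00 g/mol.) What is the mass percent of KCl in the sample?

n(AgNO3) = 0.02002 × 0.6153 = 0.01232 mol
Let x = n(KCl), y = n(KBr).
Titrant: 1x + 1y = 0.01232;  mass: 74.55x + 119.00y = 1.309
Solving, x = 3.529 × 10^-3 mol, y = 8.789 × 10^-3 mol
mass of KCl = 3.529 × 10^-3 × 74.55 = 0.2631 g
% KCl = 0.2631 / 1.309 × 100 = 20.10 %

20.10 %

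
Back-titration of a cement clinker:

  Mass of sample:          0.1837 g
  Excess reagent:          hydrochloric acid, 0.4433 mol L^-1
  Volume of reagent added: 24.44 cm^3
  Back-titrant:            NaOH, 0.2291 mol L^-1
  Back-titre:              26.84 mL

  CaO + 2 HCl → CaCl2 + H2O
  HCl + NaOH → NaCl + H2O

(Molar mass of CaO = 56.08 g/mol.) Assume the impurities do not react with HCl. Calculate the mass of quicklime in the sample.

n(HCl) added = 0.02444 × 0.4433 = 0.01083 mol
n(NaOH) used in back-titration = 0.02684 × 0.2291 = 6.149 × 10^-3 mol
n(HCl) left over = 6.149 × 10^-3 mol (1:1 ratio)
n(HCl) consumed by analyte = 0.01083 − 6.149 × 10^-3 = 4.685 × 10^-3 mol
From the 1:2 ratio, n(CaO) = 1/2 × 4.685 × 10^-3 = 2.343 × 10^-3 mol
mass of CaO = 2.343 × 10^-3 × 56.08 = 0.1314 g

0.1314 g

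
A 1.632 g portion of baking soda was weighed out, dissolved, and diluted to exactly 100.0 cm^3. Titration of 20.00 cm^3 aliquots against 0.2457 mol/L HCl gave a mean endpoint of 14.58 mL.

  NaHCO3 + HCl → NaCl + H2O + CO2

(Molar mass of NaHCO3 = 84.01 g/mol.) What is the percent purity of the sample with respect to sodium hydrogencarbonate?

n(HCl) per titration = 0.01458 × 0.2457 = 3.582 × 10^-3 mol
n(NaHCO3) in each aliquot = 3.582 × 10^-3 mol (1:1 ratio)
n(NaHCO3) in the whole flask = 3.582 × 10^-3 × 100.0/20.00 = 0.01791 mol
mass of NaHCO3 = 0.01791 × 84.01 = 1.505 g
% NaHCO3 = 1.505 / 1.632 × 100 = 92.20 %

92.20 %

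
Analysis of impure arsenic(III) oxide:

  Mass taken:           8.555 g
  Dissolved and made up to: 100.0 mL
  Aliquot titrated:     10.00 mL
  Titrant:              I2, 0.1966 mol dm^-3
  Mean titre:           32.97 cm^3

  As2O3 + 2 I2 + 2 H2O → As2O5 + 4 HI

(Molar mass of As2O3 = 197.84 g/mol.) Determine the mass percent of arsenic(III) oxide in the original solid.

74.95 %

n(I2) per titration = 0.03297 × 0.1966 = 6.482 × 10^-3 mol
From the 1:2 ratio, n(As2O3) in each aliquot = 1/2 × 6.482 × 10^-3 = 3.241 × 10^-3 mol
n(As2O3) in the whole flask = 3.241 × 10^-3 × 100.0/10.00 = 0.03241 mol
mass of As2O3 = 0.03241 × 197.84 = 6.412 g
% As2O3 = 6.412 / 8.555 × 100 = 74.95 %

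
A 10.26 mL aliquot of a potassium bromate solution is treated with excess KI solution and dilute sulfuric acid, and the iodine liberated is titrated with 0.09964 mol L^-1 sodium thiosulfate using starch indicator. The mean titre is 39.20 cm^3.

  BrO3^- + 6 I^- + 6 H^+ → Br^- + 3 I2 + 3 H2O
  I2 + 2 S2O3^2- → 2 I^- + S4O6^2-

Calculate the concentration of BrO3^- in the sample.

n(S2O3^2-) = 0.03920 × 0.09964 = 3.906 × 10^-3 mol
n(I2) = n(S2O3^2-)/2 = 1.953 × 10^-3 mol
From the 1:3 ratio, n(BrO3^-) in the aliquot = 1/3 × 1.953 × 10^-3 = 6.510 × 10^-4 mol
[BrO3^-] = 6.510 × 10^-4 / 0.01026 = 0.06345 mol/L

0.06345 mol/L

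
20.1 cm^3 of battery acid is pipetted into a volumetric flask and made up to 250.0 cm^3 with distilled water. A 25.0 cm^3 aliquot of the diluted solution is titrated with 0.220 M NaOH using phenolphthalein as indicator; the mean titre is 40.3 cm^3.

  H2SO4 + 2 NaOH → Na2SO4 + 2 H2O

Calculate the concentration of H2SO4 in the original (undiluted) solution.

2.21 M

n(NaOH) = 0.0403 × 0.220 = 8.87 × 10^-3 mol
From the 1:2 ratio, n(H2SO4) in the aliquot = 1/2 × 8.87 × 10^-3 = 4.43 × 10^-3 mol
[H2SO4]_dilute = 4.43 × 10^-3 / 0.0250 = 0.177 mol/L
Dilution factor = 250.0 / 20.1 = 12.44
[H2SO4]_stock = 0.177 × 12.44 = 2.21 mol/L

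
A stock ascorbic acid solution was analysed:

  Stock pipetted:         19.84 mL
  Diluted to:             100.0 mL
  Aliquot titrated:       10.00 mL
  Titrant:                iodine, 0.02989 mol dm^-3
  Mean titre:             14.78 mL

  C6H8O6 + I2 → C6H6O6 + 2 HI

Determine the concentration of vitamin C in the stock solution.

0.2227 mol/L

n(I2) = 0.01478 × 0.02989 = 4.418 × 10^-4 mol
n(C6H8O6) in the aliquot = 4.418 × 10^-4 mol (1:1 ratio)
[C6H8O6]_dilute = 4.418 × 10^-4 / 0.01000 = 0.04418 mol/L
Dilution factor = 100.0 / 19.84 = 5.040
[C6H8O6]_stock = 0.04418 × 5.040 = 0.2227 mol/L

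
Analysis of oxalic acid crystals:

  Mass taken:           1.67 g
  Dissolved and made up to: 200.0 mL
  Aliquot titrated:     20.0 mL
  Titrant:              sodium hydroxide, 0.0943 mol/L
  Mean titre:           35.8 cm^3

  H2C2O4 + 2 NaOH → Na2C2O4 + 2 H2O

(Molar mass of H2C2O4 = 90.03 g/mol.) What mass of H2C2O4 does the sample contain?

1.52 g

n(NaOH) per titration = 0.0358 × 0.0943 = 3.38 × 10^-3 mol
From the 1:2 ratio, n(H2C2O4) in each aliquot = 1/2 × 3.38 × 10^-3 = 1.69 × 10^-3 mol
n(H2C2O4) in the whole flask = 1.69 × 10^-3 × 200.0/20.0 = 0.0169 mol
mass of H2C2O4 = 0.0169 × 90.03 = 1.52 g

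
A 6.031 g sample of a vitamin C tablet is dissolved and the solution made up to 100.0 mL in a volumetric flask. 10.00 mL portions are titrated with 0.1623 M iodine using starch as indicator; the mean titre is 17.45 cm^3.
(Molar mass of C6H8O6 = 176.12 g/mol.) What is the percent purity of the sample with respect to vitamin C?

82.71 %

C6H8O6 + I2 → C6H6O6 + 2 HI
n(I2) per titration = 0.01745 × 0.1623 = 2.832 × 10^-3 mol
n(C6H8O6) in each aliquot = 2.832 × 10^-3 mol (1:1 ratio)
n(C6H8O6) in the whole flask = 2.832 × 10^-3 × 100.0/10.00 = 0.02832 mol
mass of C6H8O6 = 0.02832 × 176.12 = 4.988 g
% C6H8O6 = 4.988 / 6.031 × 100 = 82.71 %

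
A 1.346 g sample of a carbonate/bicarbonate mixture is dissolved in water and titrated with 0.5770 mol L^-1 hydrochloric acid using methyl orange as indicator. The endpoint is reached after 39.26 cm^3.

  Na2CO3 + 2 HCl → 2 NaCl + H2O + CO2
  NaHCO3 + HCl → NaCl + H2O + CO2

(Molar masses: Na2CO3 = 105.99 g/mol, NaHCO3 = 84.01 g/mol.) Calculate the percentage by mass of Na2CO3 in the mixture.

n(HCl) = 0.03926 × 0.5770 = 0.02265 mol
Let x = n(Na2CO3), y = n(NaHCO3).
Titrant: 2x + 1y = 0.02265;  mass: 105.99x + 84.01y = 1.346
Solving, x = 8.981 × 10^-3 mol, y = 4.691 × 10^-3 mol
mass of Na2CO3 = 8.981 × 10^-3 × 105.99 = 0.9519 g
% Na2CO3 = 0.9519 / 1.346 × 100 = 70.72 %

70.72 %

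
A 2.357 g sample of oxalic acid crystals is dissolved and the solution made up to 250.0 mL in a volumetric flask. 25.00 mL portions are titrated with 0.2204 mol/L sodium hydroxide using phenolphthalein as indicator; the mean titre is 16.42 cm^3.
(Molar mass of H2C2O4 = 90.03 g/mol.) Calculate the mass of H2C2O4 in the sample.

1.629 g

H2C2O4 + 2 NaOH → Na2C2O4 + 2 H2O
n(NaOH) per titration = 0.01642 × 0.2204 = 3.619 × 10^-3 mol
From the 1:2 ratio, n(H2C2O4) in each aliquot = 1/2 × 3.619 × 10^-3 = 1.809 × 10^-3 mol
n(H2C2O4) in the whole flask = 1.809 × 10^-3 × 250.0/25.00 = 0.01809 mol
mass of H2C2O4 = 0.01809 × 90.03 = 1.629 g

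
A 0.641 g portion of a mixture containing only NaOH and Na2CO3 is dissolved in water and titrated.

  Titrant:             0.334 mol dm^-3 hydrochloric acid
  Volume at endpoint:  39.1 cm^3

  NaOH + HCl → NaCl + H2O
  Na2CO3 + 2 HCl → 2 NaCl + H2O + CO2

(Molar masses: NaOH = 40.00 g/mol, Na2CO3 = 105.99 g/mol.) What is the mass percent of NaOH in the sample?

n(HCl) = 0.0391 × 0.334 = 0.0131 mol
Let x = n(NaOH), y = n(Na2CO3).
Titrant: 1x + 2y = 0.0131;  mass: 40.00x + 105.99y = 0.641
Solving, x = 3.93 × 10^-3 mol, y = 4.56 × 10^-3 mol
mass of NaOH = 3.93 × 10^-3 × 40.00 = 0.157 g
% NaOH = 0.157 / 0.641 × 100 = 24.5 %

24.5 %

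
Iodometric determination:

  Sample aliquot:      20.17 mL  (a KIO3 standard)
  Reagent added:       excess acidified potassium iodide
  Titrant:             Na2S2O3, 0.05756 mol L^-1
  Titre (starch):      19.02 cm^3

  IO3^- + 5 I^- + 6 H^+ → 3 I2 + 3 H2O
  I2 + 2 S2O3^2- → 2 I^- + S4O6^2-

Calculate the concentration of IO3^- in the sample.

n(S2O3^2-) = 0.01902 × 0.05756 = 1.095 × 10^-3 mol
n(I2) = n(S2O3^2-)/2 = 5.474 × 10^-4 mol
From the 1:3 ratio, n(IO3^-) in the aliquot = 1/3 × 5.474 × 10^-4 = 1.825 × 10^-4 mol
[IO3^-] = 1.825 × 10^-4 / 0.02017 = 0.009046 mol/L

0.009046 mol/L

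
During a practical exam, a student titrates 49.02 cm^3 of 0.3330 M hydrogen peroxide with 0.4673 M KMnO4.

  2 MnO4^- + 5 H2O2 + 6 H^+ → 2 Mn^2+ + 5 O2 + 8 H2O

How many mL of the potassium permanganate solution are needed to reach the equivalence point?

n(H2O2) = 0.04902 L × 0.3330 mol/L = 0.01632 mol
From the 2:5 stoichiometry, n(KMnO4) = 2/5 × 0.01632 = 6.529 × 10^-3 mol
V(KMnO4) = 6.529 × 10^-3 mol / 0.4673 mol/L = 0.01397 L = 13.97 mL

13.97 mL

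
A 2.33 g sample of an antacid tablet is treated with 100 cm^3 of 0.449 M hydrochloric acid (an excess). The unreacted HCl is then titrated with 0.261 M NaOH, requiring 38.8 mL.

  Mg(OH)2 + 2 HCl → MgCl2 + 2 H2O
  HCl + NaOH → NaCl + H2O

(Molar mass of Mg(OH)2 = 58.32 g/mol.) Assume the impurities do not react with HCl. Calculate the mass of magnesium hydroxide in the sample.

1.01 g

n(HCl) added = 0.100 × 0.449 = 0.0449 mol
n(NaOH) used in back-titration = 0.0388 × 0.261 = 0.0101 mol
n(HCl) left over = 0.0101 mol (1:1 ratio)
n(HCl) consumed by analyte = 0.0449 − 0.0101 = 0.0348 mol
From the 1:2 ratio, n(Mg(OH)2) = 1/2 × 0.0348 = 0.0174 mol
mass of Mg(OH)2 = 0.0174 × 58.32 = 1.01 g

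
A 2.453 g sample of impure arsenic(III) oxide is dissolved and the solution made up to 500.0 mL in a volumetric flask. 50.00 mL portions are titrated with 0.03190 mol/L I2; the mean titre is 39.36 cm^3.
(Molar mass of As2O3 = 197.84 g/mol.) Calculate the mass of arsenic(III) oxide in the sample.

1.242 g

As2O3 + 2 I2 + 2 H2O → As2O5 + 4 HI
n(I2) per titration = 0.03936 × 0.03190 = 1.256 × 10^-3 mol
From the 1:2 ratio, n(As2O3) in each aliquot = 1/2 × 1.256 × 10^-3 = 6.278 × 10^-4 mol
n(As2O3) in the whole flask = 6.278 × 10^-4 × 500.0/50.00 = 6.278 × 10^-3 mol
mass of As2O3 = 6.278 × 10^-3 × 197.84 = 1.242 g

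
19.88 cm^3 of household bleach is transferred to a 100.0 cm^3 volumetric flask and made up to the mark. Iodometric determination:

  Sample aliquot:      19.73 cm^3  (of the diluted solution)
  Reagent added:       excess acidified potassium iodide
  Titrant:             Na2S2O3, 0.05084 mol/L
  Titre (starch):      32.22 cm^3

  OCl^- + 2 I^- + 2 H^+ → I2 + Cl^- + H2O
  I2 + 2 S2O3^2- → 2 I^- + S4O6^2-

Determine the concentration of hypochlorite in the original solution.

0.2088 mol/L

n(S2O3^2-) = 0.03222 × 0.05084 = 1.638 × 10^-3 mol
n(I2) = n(S2O3^2-)/2 = 8.190 × 10^-4 mol
n(OCl^-) in the aliquot = 8.190 × 10^-4 mol (1:1 ratio)
[OCl^-]_dilute = 8.190 × 10^-4 / 0.01973 = 0.04151 mol/L
[OCl^-]_original = 0.04151 × 100.0/19.88 = 0.2088 mol/L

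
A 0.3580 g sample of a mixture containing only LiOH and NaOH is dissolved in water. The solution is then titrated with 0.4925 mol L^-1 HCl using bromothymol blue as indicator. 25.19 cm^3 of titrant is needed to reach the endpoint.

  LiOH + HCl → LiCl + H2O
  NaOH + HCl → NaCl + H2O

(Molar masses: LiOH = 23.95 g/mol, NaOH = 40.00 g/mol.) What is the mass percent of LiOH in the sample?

57.62 %

n(HCl) = 0.02519 × 0.4925 = 0.01241 mol
Let x = n(LiOH), y = n(NaOH).
Titrant: 1x + 1y = 0.01241;  mass: 23.95x + 40.00y = 0.3580
Solving, x = 8.613 × 10^-3 mol, y = 3.793 × 10^-3 mol
mass of LiOH = 8.613 × 10^-3 × 23.95 = 0.2063 g
% LiOH = 0.2063 / 0.3580 × 100 = 57.62 %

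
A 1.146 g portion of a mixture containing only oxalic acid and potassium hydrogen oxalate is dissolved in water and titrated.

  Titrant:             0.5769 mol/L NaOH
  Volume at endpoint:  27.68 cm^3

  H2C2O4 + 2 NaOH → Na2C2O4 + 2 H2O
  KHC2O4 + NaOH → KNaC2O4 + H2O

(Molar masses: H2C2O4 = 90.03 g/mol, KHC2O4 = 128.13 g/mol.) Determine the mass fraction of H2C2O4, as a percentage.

n(NaOH) = 0.02768 × 0.5769 = 0.01597 mol
Let x = n(H2C2O4), y = n(KHC2O4).
Titrant: 2x + 1y = 0.01597;  mass: 90.03x + 128.13y = 1.146
Solving, x = 5.415 × 10^-3 mol, y = 5.140 × 10^-3 mol
mass of H2C2O4 = 5.415 × 10^-3 × 90.03 = 0.4875 g
% H2C2O4 = 0.4875 / 1.146 × 100 = 42.54 %

42.54 %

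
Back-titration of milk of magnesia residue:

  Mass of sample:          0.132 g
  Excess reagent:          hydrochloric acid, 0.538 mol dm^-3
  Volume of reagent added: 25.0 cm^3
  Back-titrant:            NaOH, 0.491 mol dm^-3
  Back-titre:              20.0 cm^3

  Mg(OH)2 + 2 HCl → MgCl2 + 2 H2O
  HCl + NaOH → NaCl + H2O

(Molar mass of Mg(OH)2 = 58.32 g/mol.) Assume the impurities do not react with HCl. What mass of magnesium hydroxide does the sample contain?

0.106 g

n(HCl) added = 0.0250 × 0.538 = 0.0135 mol
n(NaOH) used in back-titration = 0.0200 × 0.491 = 9.82 × 10^-3 mol
n(HCl) left over = 9.82 × 10^-3 mol (1:1 ratio)
n(HCl) consumed by analyte = 0.0135 − 9.82 × 10^-3 = 3.63 × 10^-3 mol
From the 1:2 ratio, n(Mg(OH)2) = 1/2 × 3.63 × 10^-3 = 1.82 × 10^-3 mol
mass of Mg(OH)2 = 1.82 × 10^-3 × 58.32 = 0.106 g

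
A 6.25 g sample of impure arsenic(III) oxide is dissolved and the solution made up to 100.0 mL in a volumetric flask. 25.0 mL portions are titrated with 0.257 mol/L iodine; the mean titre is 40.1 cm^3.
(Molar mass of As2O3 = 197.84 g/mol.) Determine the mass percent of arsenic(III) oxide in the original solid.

65.2 %

As2O3 + 2 I2 + 2 H2O → As2O5 + 4 HI
n(I2) per titration = 0.0401 × 0.257 = 0.0103 mol
From the 1:2 ratio, n(As2O3) in each aliquot = 1/2 × 0.0103 = 5.15 × 10^-3 mol
n(As2O3) in the whole flask = 5.15 × 10^-3 × 100.0/25.0 = 0.0206 mol
mass of As2O3 = 0.0206 × 197.84 = 4.08 g
% As2O3 = 4.08 / 6.25 × 100 = 65.2 %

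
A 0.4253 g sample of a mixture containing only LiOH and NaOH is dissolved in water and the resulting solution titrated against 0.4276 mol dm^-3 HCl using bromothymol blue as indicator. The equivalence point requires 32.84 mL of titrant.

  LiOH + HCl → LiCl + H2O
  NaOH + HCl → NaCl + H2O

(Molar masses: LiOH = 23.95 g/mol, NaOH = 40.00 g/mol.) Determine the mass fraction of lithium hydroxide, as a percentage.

47.86 %

n(HCl) = 0.03284 × 0.4276 = 0.01404 mol
Let x = n(LiOH), y = n(NaOH).
Titrant: 1x + 1y = 0.01404;  mass: 23.95x + 40.00y = 0.4253
Solving, x = 8.498 × 10^-3 mol, y = 5.544 × 10^-3 mol
mass of LiOH = 8.498 × 10^-3 × 23.95 = 0.2035 g
% LiOH = 0.2035 / 0.4253 × 100 = 47.86 %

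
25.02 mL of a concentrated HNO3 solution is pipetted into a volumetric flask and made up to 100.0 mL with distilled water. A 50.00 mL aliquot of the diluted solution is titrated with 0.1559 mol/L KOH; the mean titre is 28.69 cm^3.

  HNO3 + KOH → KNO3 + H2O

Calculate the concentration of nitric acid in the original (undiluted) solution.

n(KOH) = 0.02869 × 0.1559 = 4.473 × 10^-3 mol
n(HNO3) in the aliquot = 4.473 × 10^-3 mol (1:1 ratio)
[HNO3]_dilute = 4.473 × 10^-3 / 0.05000 = 0.08946 mol/L
Dilution factor = 100.0 / 25.02 = 3.997
[HNO3]_stock = 0.08946 × 3.997 = 0.3575 mol/L

0.3575 mol/L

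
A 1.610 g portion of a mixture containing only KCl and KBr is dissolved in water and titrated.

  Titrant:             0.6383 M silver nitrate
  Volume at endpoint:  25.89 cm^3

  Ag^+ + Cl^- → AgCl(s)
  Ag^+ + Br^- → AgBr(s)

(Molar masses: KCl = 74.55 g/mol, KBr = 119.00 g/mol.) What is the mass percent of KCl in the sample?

37.14 %

n(AgNO3) = 0.02589 × 0.6383 = 0.01653 mol
Let x = n(KCl), y = n(KBr).
Titrant: 1x + 1y = 0.01653;  mass: 74.55x + 119.00y = 1.610
Solving, x = 8.021 × 10^-3 mol, y = 8.504 × 10^-3 mol
mass of KCl = 8.021 × 10^-3 × 74.55 = 0.5980 g
% KCl = 0.5980 / 1.610 × 100 = 37.14 %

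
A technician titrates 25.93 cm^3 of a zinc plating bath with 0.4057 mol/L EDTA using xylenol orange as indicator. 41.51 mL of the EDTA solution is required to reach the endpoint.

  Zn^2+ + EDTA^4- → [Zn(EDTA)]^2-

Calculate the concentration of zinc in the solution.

0.6495 mol/L

n(EDTA) = 0.04151 L × 0.4057 mol/L = 0.01684 mol
n(Zn2+) = 0.01684 mol (1:1 mole ratio)
[Zn2+] = 0.01684 mol / 0.02593 L = 0.6495 mol/L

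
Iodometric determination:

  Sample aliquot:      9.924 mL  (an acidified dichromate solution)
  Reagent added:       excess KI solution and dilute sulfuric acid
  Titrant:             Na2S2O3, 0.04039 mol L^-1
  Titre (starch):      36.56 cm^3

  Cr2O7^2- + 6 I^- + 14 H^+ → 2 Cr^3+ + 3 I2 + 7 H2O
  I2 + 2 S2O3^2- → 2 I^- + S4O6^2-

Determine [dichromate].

0.02480 mol/L

n(S2O3^2-) = 0.03656 × 0.04039 = 1.477 × 10^-3 mol
n(I2) = n(S2O3^2-)/2 = 7.383 × 10^-4 mol
From the 1:3 ratio, n(Cr2O7^2-) in the aliquot = 1/3 × 7.383 × 10^-4 = 2.461 × 10^-4 mol
[Cr2O7^2-] = 2.461 × 10^-4 / 0.009924 = 0.02480 mol/L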